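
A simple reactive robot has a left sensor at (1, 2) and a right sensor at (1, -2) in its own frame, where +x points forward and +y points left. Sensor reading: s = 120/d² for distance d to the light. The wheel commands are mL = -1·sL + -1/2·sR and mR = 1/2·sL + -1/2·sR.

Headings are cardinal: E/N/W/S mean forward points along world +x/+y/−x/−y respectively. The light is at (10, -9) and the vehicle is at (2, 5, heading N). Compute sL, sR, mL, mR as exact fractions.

24/65 40/87 -3388/5655 -256/5655

left sensor world pos  = (0, 6); dL² = 325
right sensor world pos = (4, 6); dR² = 261
sL = 120/325 = 24/65
sR = 120/261 = 40/87
mL = -1·sL + -1/2·sR = -3388/5655
mR = 1/2·sL + -1/2·sR = -256/5655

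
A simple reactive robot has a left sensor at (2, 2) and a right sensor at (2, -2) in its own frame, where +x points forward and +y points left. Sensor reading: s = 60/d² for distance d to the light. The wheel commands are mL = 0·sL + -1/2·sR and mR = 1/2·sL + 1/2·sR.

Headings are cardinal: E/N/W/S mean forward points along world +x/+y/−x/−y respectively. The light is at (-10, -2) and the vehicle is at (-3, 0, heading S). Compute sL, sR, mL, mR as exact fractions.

left sensor world pos  = (-1, -2); dL² = 81
right sensor world pos = (-5, -2); dR² = 25
sL = 60/81 = 20/27
sR = 60/25 = 12/5
mL = 0·sL + -1/2·sR = -6/5
mR = 1/2·sL + 1/2·sR = 212/135

20/27 12/5 -6/5 212/135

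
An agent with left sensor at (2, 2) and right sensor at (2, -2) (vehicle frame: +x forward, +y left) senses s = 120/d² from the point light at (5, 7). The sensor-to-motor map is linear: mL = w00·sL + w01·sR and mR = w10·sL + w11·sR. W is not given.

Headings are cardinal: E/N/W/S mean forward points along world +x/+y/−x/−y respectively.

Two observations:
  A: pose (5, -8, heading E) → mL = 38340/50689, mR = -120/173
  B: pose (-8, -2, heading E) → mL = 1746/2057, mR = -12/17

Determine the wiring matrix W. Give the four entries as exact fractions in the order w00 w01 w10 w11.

obs A: pose=(5,-8,E) → sL=120/173, sR=120/293, mL=38340/50689, mR=-120/173
obs B: pose=(-8,-2,E) → sL=12/17, sR=60/121, mL=1746/2057, mR=-12/17
sensor matrix S = [[120/173, 120/293], [12/17, 60/121]]; det S = 5719680/104267273
solve [mL_A; mL_B] = S·[w00; w01] and [mR_A; mR_B] = S·[w10; w11]:
  w00 = 1/2, w01 = 1, w10 = -1, w11 = 0

1/2 1 -1 0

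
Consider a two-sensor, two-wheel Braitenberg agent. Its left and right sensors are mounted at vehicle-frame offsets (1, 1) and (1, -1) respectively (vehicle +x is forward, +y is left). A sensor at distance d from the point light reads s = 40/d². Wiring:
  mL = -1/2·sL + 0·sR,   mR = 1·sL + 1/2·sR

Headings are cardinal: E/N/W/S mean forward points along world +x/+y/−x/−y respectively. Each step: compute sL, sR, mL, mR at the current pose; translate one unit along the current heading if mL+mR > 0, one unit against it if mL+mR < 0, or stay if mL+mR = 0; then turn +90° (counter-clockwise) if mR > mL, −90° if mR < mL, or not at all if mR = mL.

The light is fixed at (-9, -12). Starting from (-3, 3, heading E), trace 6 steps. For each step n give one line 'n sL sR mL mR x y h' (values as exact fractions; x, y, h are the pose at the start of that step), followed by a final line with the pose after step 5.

n=0: pose=(-3,3,E); sL=8/61, sR=8/49; mL=-4/61, mR=636/2989; mL+mR=440/2989 → advance +1; mR−mL=832/2989 → turn +1·90°
n=1: pose=(-2,3,N); sL=10/73, sR=1/8; mL=-5/73, mR=233/1168; mL+mR=153/1168 → advance +1; mR−mL=313/1168 → turn +1·90°
n=2: pose=(-2,4,W); sL=40/261, sR=8/65; mL=-20/261, mR=3644/16965; mL+mR=2344/16965 → advance +1; mR−mL=1648/5655 → turn +1·90°
n=3: pose=(-3,4,S); sL=20/137, sR=4/25; mL=-10/137, mR=774/3425; mL+mR=524/3425 → advance +1; mR−mL=1024/3425 → turn +1·90°
n=4: pose=(-3,3,E); sL=8/61, sR=8/49; mL=-4/61, mR=636/2989; mL+mR=440/2989 → advance +1; mR−mL=832/2989 → turn +1·90°
n=5: pose=(-2,3,N); sL=10/73, sR=1/8; mL=-5/73, mR=233/1168; mL+mR=153/1168 → advance +1; mR−mL=313/1168 → turn +1·90°

0 8/61 8/49 -4/61 636/2989 -3 3 E
1 10/73 1/8 -5/73 233/1168 -2 3 N
2 40/261 8/65 -20/261 3644/16965 -2 4 W
3 20/137 4/25 -10/137 774/3425 -3 4 S
4 8/61 8/49 -4/61 636/2989 -3 3 E
5 10/73 1/8 -5/73 233/1168 -2 3 N
final -2 4 W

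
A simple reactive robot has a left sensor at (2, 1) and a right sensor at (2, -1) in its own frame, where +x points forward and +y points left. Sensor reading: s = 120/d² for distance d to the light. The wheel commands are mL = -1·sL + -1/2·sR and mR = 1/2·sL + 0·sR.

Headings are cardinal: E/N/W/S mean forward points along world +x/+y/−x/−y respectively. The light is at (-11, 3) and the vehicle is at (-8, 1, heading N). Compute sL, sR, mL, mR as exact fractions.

left sensor world pos  = (-9, 3); dL² = 4
right sensor world pos = (-7, 3); dR² = 16
sL = 120/4 = 30
sR = 120/16 = 15/2
mL = -1·sL + -1/2·sR = -135/4
mR = 1/2·sL + 0·sR = 15

30 15/2 -135/4 15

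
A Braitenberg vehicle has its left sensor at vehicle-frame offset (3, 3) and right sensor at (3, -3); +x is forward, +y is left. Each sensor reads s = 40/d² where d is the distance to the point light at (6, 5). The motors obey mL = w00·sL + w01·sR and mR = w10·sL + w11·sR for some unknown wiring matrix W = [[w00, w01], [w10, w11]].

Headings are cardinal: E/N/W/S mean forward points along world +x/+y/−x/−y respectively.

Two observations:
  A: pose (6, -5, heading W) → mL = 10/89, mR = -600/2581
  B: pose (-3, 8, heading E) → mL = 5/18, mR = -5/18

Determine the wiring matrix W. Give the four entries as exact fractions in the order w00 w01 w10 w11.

1/2 0 1/2 -1/2

obs A: pose=(6,-5,W) → sL=20/89, sR=20/29, mL=10/89, mR=-600/2581
obs B: pose=(-3,8,E) → sL=5/9, sR=10/9, mL=5/18, mR=-5/18
sensor matrix S = [[20/89, 20/29], [5/9, 10/9]]; det S = -3100/23229
solve [mL_A; mL_B] = S·[w00; w01] and [mR_A; mR_B] = S·[w10; w11]:
  w00 = 1/2, w01 = 0, w10 = 1/2, w11 = -1/2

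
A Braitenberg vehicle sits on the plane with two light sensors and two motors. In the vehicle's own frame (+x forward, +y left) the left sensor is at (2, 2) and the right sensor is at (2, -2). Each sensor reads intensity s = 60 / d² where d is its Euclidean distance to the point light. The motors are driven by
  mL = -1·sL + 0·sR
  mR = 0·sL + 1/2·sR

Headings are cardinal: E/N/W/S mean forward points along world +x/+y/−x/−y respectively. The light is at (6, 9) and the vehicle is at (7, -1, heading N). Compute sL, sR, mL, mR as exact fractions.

left sensor world pos  = (5, 1); dL² = 65
right sensor world pos = (9, 1); dR² = 73
sL = 60/65 = 12/13
sR = 60/73 = 60/73
mL = -1·sL + 0·sR = -12/13
mR = 0·sL + 1/2·sR = 30/73

12/13 60/73 -12/13 30/73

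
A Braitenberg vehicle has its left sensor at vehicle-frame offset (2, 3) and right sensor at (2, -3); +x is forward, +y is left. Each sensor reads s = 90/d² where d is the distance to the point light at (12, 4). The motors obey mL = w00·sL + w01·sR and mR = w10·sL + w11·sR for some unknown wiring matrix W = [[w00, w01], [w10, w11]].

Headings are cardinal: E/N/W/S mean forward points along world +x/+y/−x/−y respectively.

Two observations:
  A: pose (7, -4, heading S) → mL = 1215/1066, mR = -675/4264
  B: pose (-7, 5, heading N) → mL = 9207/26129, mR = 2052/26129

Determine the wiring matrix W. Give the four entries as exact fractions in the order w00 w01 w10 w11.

1 1/2 -1/2 1/2

obs A: pose=(7,-4,S) → sL=45/52, sR=45/82, mL=1215/1066, mR=-675/4264
obs B: pose=(-7,5,N) → sL=90/493, sR=18/53, mL=9207/26129, mR=2052/26129
sensor matrix S = [[45/52, 45/82], [90/493, 18/53]]; det S = 5395815/27853514
solve [mL_A; mL_B] = S·[w00; w01] and [mR_A; mR_B] = S·[w10; w11]:
  w00 = 1, w01 = 1/2, w10 = -1/2, w11 = 1/2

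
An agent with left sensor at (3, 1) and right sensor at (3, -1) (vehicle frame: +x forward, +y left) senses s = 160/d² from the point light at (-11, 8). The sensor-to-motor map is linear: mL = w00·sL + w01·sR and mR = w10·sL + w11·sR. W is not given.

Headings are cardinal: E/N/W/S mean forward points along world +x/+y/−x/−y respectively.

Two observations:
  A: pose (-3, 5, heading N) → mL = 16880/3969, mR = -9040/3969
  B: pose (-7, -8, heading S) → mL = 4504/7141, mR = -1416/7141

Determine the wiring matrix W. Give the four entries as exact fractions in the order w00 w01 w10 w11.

1 1/2 -1 1/2

obs A: pose=(-3,5,N) → sL=160/49, sR=160/81, mL=16880/3969, mR=-9040/3969
obs B: pose=(-7,-8,S) → sL=80/193, sR=16/37, mL=4504/7141, mR=-1416/7141
sensor matrix S = [[160/49, 160/81], [80/193, 16/37]]; det S = 16814080/28342629
solve [mL_A; mL_B] = S·[w00; w01] and [mR_A; mR_B] = S·[w10; w11]:
  w00 = 1, w01 = 1/2, w10 = -1, w11 = 1/2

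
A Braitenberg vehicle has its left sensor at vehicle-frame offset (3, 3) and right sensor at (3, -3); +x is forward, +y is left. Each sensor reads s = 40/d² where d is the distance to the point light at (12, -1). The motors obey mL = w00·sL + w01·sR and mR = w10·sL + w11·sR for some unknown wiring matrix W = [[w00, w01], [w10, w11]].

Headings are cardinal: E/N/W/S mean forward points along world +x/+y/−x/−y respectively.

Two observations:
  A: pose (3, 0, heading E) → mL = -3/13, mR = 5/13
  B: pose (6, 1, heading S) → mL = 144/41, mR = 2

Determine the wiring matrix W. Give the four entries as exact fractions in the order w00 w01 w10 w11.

1 -1 1/2 0

obs A: pose=(3,0,E) → sL=10/13, sR=1, mL=-3/13, mR=5/13
obs B: pose=(6,1,S) → sL=4, sR=20/41, mL=144/41, mR=2
sensor matrix S = [[10/13, 1], [4, 20/41]]; det S = -1932/533
solve [mL_A; mL_B] = S·[w00; w01] and [mR_A; mR_B] = S·[w10; w11]:
  w00 = 1, w01 = -1, w10 = 1/2, w11 = 0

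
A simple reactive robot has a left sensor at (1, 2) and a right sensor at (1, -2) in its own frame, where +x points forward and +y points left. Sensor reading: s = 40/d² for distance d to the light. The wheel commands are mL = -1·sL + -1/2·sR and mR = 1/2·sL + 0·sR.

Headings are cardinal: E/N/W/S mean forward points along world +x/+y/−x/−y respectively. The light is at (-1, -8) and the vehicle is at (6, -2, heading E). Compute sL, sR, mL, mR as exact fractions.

left sensor world pos  = (7, 0); dL² = 128
right sensor world pos = (7, -4); dR² = 80
sL = 40/128 = 5/16
sR = 40/80 = 1/2
mL = -1·sL + -1/2·sR = -9/16
mR = 1/2·sL + 0·sR = 5/32

5/16 1/2 -9/16 5/32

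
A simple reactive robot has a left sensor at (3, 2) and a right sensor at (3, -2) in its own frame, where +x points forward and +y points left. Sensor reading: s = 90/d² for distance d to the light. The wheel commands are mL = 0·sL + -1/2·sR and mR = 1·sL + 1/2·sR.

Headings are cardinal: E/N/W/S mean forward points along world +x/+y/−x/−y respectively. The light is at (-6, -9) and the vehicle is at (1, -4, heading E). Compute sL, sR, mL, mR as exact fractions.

left sensor world pos  = (4, -2); dL² = 149
right sensor world pos = (4, -6); dR² = 109
sL = 90/149 = 90/149
sR = 90/109 = 90/109
mL = 0·sL + -1/2·sR = -45/109
mR = 1·sL + 1/2·sR = 16515/16241

90/149 90/109 -45/109 16515/16241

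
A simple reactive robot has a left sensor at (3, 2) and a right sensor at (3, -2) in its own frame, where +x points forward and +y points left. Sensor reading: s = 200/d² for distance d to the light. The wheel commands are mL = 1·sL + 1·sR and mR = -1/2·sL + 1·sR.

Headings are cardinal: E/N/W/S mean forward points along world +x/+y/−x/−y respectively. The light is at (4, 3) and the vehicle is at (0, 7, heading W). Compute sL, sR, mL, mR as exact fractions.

200/53 40/17 5520/901 420/901

left sensor world pos  = (-3, 5); dL² = 53
right sensor world pos = (-3, 9); dR² = 85
sL = 200/53 = 200/53
sR = 200/85 = 40/17
mL = 1·sL + 1·sR = 5520/901
mR = -1/2·sL + 1·sR = 420/901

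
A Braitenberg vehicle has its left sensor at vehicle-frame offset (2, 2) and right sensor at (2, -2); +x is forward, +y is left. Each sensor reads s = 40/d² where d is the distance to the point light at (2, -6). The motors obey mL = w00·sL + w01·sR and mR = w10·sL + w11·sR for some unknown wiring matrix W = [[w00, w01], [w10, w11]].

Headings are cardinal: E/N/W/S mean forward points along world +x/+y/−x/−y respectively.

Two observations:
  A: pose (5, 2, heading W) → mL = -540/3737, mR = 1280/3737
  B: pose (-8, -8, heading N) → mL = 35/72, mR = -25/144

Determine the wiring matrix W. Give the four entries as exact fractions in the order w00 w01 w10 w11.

obs A: pose=(5,2,W) → sL=40/37, sR=40/101, mL=-540/3737, mR=1280/3737
obs B: pose=(-8,-8,N) → sL=5/18, sR=5/8, mL=35/72, mR=-25/144
sensor matrix S = [[40/37, 40/101], [5/18, 5/8]]; det S = 19025/33633
solve [mL_A; mL_B] = S·[w00; w01] and [mR_A; mR_B] = S·[w10; w11]:
  w00 = -1/2, w01 = 1, w10 = 1/2, w11 = -1/2

-1/2 1 1/2 -1/2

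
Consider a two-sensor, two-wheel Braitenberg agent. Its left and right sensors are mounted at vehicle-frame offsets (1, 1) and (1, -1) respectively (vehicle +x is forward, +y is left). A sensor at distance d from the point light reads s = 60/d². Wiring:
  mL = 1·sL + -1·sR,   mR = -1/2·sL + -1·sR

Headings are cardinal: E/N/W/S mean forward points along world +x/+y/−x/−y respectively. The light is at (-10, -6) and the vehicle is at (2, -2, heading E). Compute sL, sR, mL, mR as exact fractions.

left sensor world pos  = (3, -1); dL² = 194
right sensor world pos = (3, -3); dR² = 178
sL = 60/194 = 30/97
sR = 60/178 = 30/89
mL = 1·sL + -1·sR = -240/8633
mR = -1/2·sL + -1·sR = -4245/8633

30/97 30/89 -240/8633 -4245/8633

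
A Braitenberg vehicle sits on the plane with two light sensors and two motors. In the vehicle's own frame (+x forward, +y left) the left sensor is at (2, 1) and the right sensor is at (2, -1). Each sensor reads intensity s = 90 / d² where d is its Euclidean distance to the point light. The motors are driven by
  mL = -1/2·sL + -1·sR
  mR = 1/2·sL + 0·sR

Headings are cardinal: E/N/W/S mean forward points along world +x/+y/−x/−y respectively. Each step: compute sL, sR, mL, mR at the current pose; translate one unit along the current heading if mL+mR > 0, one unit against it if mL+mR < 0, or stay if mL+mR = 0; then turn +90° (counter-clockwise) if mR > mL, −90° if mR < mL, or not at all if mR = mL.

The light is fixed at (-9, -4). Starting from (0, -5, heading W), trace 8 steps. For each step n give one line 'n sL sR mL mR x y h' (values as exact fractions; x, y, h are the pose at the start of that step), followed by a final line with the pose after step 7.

n=0: pose=(0,-5,W); sL=90/53, sR=90/49; mL=-6975/2597, mR=45/53; mL+mR=-90/49 → advance -1; mR−mL=9180/2597 → turn +1·90°
n=1: pose=(1,-5,S); sL=9/13, sR=1; mL=-35/26, mR=9/26; mL+mR=-1 → advance -1; mR−mL=22/13 → turn +1·90°
n=2: pose=(1,-4,E); sL=18/29, sR=18/29; mL=-27/29, mR=9/29; mL+mR=-18/29 → advance -1; mR−mL=36/29 → turn +1·90°
n=3: pose=(0,-4,N); sL=45/34, sR=45/52; mL=-675/442, mR=45/68; mL+mR=-45/52 → advance -1; mR−mL=1935/884 → turn +1·90°
n=4: pose=(0,-5,W); sL=90/53, sR=90/49; mL=-6975/2597, mR=45/53; mL+mR=-90/49 → advance -1; mR−mL=9180/2597 → turn +1·90°
n=5: pose=(1,-5,S); sL=9/13, sR=1; mL=-35/26, mR=9/26; mL+mR=-1 → advance -1; mR−mL=22/13 → turn +1·90°
n=6: pose=(1,-4,E); sL=18/29, sR=18/29; mL=-27/29, mR=9/29; mL+mR=-18/29 → advance -1; mR−mL=36/29 → turn +1·90°
n=7: pose=(0,-4,N); sL=45/34, sR=45/52; mL=-675/442, mR=45/68; mL+mR=-45/52 → advance -1; mR−mL=1935/884 → turn +1·90°

0 90/53 90/49 -6975/2597 45/53 0 -5 W
1 9/13 1 -35/26 9/26 1 -5 S
2 18/29 18/29 -27/29 9/29 1 -4 E
3 45/34 45/52 -675/442 45/68 0 -4 N
4 90/53 90/49 -6975/2597 45/53 0 -5 W
5 9/13 1 -35/26 9/26 1 -5 S
6 18/29 18/29 -27/29 9/29 1 -4 E
7 45/34 45/52 -675/442 45/68 0 -4 N
final 0 -5 W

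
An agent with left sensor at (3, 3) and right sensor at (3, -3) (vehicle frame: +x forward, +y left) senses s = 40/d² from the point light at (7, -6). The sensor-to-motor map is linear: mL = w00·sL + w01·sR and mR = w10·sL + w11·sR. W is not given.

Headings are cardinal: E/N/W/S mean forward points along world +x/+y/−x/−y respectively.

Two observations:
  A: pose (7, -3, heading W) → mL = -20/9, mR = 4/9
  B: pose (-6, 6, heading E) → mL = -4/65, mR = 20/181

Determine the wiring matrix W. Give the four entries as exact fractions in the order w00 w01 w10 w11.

obs A: pose=(7,-3,W) → sL=40/9, sR=8/9, mL=-20/9, mR=4/9
obs B: pose=(-6,6,E) → sL=8/65, sR=40/181, mL=-4/65, mR=20/181
sensor matrix S = [[40/9, 8/9], [8/65, 40/181]]; det S = 92416/105885
solve [mL_A; mL_B] = S·[w00; w01] and [mR_A; mR_B] = S·[w10; w11]:
  w00 = -1/2, w01 = 0, w10 = 0, w11 = 1/2

-1/2 0 0 1/2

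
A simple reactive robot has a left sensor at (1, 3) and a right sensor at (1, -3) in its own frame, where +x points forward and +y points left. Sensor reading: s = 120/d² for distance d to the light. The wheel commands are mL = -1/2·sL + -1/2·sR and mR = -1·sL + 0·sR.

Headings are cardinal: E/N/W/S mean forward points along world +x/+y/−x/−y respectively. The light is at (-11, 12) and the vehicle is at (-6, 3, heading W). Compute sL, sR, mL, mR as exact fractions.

3/4 30/13 -159/104 -3/4

left sensor world pos  = (-7, 0); dL² = 160
right sensor world pos = (-7, 6); dR² = 52
sL = 120/160 = 3/4
sR = 120/52 = 30/13
mL = -1/2·sL + -1/2·sR = -159/104
mR = -1·sL + 0·sR = -3/4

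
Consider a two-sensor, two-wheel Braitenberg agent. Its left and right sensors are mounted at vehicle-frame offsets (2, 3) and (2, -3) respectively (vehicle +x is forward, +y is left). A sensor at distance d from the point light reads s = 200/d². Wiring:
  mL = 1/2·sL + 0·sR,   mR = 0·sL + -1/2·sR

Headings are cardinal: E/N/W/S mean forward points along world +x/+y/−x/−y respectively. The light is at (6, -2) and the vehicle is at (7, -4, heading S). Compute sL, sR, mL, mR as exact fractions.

left sensor world pos  = (10, -6); dL² = 32
right sensor world pos = (4, -6); dR² = 20
sL = 200/32 = 25/4
sR = 200/20 = 10
mL = 1/2·sL + 0·sR = 25/8
mR = 0·sL + -1/2·sR = -5

25/4 10 25/8 -5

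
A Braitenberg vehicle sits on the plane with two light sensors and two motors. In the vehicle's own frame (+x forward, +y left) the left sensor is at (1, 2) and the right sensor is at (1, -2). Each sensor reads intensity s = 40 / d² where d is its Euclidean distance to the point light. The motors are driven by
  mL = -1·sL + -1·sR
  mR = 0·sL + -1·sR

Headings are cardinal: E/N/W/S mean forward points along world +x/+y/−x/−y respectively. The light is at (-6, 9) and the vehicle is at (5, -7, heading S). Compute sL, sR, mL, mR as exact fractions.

left sensor world pos  = (7, -8); dL² = 458
right sensor world pos = (3, -8); dR² = 370
sL = 40/458 = 20/229
sR = 40/370 = 4/37
mL = -1·sL + -1·sR = -1656/8473
mR = 0·sL + -1·sR = -4/37

20/229 4/37 -1656/8473 -4/37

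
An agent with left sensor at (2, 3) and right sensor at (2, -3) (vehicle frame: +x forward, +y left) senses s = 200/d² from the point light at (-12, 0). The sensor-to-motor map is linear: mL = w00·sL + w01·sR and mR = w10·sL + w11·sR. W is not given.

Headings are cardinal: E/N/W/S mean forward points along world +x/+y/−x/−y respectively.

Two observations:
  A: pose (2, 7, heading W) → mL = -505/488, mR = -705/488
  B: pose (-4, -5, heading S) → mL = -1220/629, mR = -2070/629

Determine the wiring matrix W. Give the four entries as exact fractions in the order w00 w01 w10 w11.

obs A: pose=(2,7,W) → sL=5/4, sR=50/61, mL=-505/488, mR=-705/488
obs B: pose=(-4,-5,S) → sL=20/17, sR=100/37, mL=-1220/629, mR=-2070/629
sensor matrix S = [[5/4, 50/61], [20/17, 100/37]]; det S = 92625/38369
solve [mL_A; mL_B] = S·[w00; w01] and [mR_A; mR_B] = S·[w10; w11]:
  w00 = -1/2, w01 = -1/2, w10 = -1/2, w11 = -1

-1/2 -1/2 -1/2 -1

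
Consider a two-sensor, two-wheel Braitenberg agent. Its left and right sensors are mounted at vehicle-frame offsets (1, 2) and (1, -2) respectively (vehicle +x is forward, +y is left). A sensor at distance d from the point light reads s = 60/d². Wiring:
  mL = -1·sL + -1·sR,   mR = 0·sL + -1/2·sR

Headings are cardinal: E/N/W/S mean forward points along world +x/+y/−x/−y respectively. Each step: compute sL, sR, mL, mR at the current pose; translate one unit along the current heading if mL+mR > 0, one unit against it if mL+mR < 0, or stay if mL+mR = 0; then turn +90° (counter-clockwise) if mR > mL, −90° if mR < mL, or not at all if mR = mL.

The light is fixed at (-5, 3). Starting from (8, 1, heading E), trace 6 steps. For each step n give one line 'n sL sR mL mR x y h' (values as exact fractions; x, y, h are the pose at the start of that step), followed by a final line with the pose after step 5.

n=0: pose=(8,1,E); sL=15/49, sR=15/53; mL=-1530/2597, mR=-15/106; mL+mR=-3795/5194 → advance -1; mR−mL=2325/5194 → turn +1·90°
n=1: pose=(7,1,N); sL=60/101, sR=60/197; mL=-17880/19897, mR=-30/197; mL+mR=-20910/19897 → advance -1; mR−mL=14850/19897 → turn +1·90°
n=2: pose=(7,0,W); sL=30/73, sR=30/61; mL=-4020/4453, mR=-15/61; mL+mR=-5115/4453 → advance -1; mR−mL=2925/4453 → turn +1·90°
n=3: pose=(8,0,S); sL=60/241, sR=60/137; mL=-22680/33017, mR=-30/137; mL+mR=-29910/33017 → advance -1; mR−mL=15450/33017 → turn +1·90°
n=4: pose=(8,1,E); sL=15/49, sR=15/53; mL=-1530/2597, mR=-15/106; mL+mR=-3795/5194 → advance -1; mR−mL=2325/5194 → turn +1·90°
n=5: pose=(7,1,N); sL=60/101, sR=60/197; mL=-17880/19897, mR=-30/197; mL+mR=-20910/19897 → advance -1; mR−mL=14850/19897 → turn +1·90°

0 15/49 15/53 -1530/2597 -15/106 8 1 E
1 60/101 60/197 -17880/19897 -30/197 7 1 N
2 30/73 30/61 -4020/4453 -15/61 7 0 W
3 60/241 60/137 -22680/33017 -30/137 8 0 S
4 15/49 15/53 -1530/2597 -15/106 8 1 E
5 60/101 60/197 -17880/19897 -30/197 7 1 N
final 7 0 W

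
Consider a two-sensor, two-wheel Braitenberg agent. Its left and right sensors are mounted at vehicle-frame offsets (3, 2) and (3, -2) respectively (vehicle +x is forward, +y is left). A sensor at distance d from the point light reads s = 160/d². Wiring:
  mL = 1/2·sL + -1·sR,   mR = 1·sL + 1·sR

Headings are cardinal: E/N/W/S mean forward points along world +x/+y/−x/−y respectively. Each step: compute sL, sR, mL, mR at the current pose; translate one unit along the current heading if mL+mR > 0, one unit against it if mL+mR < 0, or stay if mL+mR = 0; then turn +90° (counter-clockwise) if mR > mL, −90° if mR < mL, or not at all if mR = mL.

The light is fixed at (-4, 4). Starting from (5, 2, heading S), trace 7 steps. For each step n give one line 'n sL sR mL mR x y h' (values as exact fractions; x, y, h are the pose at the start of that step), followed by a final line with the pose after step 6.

n=0: pose=(5,2,S); sL=80/73, sR=80/37; mL=-4360/2701, mR=8800/2701; mL+mR=120/73 → advance +1; mR−mL=13160/2701 → turn +1·90°
n=1: pose=(5,1,E); sL=32/29, sR=160/169; mL=-1936/4901, mR=10048/4901; mL+mR=48/29 → advance +1; mR−mL=11984/4901 → turn +1·90°
n=2: pose=(6,1,N); sL=5/2, sR=10/9; mL=5/36, mR=65/18; mL+mR=15/4 → advance +1; mR−mL=125/36 → turn +1·90°
n=3: pose=(6,2,W); sL=32/13, sR=160/49; mL=-1296/637, mR=3648/637; mL+mR=48/13 → advance +1; mR−mL=4944/637 → turn +1·90°
n=4: pose=(5,2,S); sL=80/73, sR=80/37; mL=-4360/2701, mR=8800/2701; mL+mR=120/73 → advance +1; mR−mL=13160/2701 → turn +1·90°
n=5: pose=(5,1,E); sL=32/29, sR=160/169; mL=-1936/4901, mR=10048/4901; mL+mR=48/29 → advance +1; mR−mL=11984/4901 → turn +1·90°
n=6: pose=(6,1,N); sL=5/2, sR=10/9; mL=5/36, mR=65/18; mL+mR=15/4 → advance +1; mR−mL=125/36 → turn +1·90°

0 80/73 80/37 -4360/2701 8800/2701 5 2 S
1 32/29 160/169 -1936/4901 10048/4901 5 1 E
2 5/2 10/9 5/36 65/18 6 1 N
3 32/13 160/49 -1296/637 3648/637 6 2 W
4 80/73 80/37 -4360/2701 8800/2701 5 2 S
5 32/29 160/169 -1936/4901 10048/4901 5 1 E
6 5/2 10/9 5/36 65/18 6 1 N
final 6 2 W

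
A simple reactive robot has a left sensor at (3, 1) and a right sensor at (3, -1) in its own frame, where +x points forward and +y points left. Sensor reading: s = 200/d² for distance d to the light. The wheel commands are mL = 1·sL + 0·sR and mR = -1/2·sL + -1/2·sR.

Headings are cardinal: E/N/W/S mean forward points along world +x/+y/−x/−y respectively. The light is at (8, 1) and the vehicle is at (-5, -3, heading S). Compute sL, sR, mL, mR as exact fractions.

200/193 40/49 200/193 -8760/9457

left sensor world pos  = (-4, -6); dL² = 193
right sensor world pos = (-6, -6); dR² = 245
sL = 200/193 = 200/193
sR = 200/245 = 40/49
mL = 1·sL + 0·sR = 200/193
mR = -1/2·sL + -1/2·sR = -8760/9457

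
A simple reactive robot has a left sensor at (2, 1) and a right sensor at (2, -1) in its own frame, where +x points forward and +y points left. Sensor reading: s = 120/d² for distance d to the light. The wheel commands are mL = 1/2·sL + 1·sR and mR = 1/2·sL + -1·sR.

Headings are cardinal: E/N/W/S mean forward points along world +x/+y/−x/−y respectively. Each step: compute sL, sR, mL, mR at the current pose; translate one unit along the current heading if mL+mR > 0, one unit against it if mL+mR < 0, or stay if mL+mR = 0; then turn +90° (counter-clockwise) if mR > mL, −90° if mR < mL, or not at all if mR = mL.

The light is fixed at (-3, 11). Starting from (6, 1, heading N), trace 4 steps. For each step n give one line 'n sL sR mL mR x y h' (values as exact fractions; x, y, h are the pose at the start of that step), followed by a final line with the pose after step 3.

n=0: pose=(6,1,N); sL=15/16, sR=30/41; mL=1575/1312, mR=-345/1312; mL+mR=15/16 → advance +1; mR−mL=-60/41 → turn -1·90°
n=1: pose=(6,2,E); sL=24/37, sR=120/221; mL=7092/8177, mR=-1788/8177; mL+mR=24/37 → advance +1; mR−mL=-240/221 → turn -1·90°
n=2: pose=(7,2,S); sL=60/121, sR=60/101; mL=10290/12221, mR=-4230/12221; mL+mR=60/121 → advance +1; mR−mL=-120/101 → turn -1·90°
n=3: pose=(7,1,W); sL=24/37, sR=24/29; mL=1236/1073, mR=-540/1073; mL+mR=24/37 → advance +1; mR−mL=-48/29 → turn -1·90°

0 15/16 30/41 1575/1312 -345/1312 6 1 N
1 24/37 120/221 7092/8177 -1788/8177 6 2 E
2 60/121 60/101 10290/12221 -4230/12221 7 2 S
3 24/37 24/29 1236/1073 -540/1073 7 1 W
final 6 1 N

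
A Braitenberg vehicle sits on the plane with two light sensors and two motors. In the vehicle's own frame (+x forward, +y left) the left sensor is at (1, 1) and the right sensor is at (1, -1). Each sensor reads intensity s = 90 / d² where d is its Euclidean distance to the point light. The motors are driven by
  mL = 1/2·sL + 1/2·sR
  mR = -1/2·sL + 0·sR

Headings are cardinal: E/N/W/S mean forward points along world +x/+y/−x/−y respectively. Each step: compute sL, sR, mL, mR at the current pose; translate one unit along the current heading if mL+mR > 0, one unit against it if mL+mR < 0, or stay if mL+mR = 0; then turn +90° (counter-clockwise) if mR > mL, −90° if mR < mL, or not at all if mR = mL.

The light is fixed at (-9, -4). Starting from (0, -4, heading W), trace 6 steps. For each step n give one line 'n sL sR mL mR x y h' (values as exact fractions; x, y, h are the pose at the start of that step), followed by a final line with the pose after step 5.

0 18/13 18/13 18/13 -9/13 0 -4 W
1 9/5 45/41 297/205 -9/10 -1 -4 N
2 18/17 10/9 166/153 -9/17 -1 -3 E
3 9/10 45/32 369/320 -9/20 0 -3 S
4 18/13 18/13 18/13 -9/13 0 -4 W
5 9/5 45/41 297/205 -9/10 -1 -4 N
final -1 -3 E

n=0: pose=(0,-4,W); sL=18/13, sR=18/13; mL=18/13, mR=-9/13; mL+mR=9/13 → advance +1; mR−mL=-27/13 → turn -1·90°
n=1: pose=(-1,-4,N); sL=9/5, sR=45/41; mL=297/205, mR=-9/10; mL+mR=45/82 → advance +1; mR−mL=-963/410 → turn -1·90°
n=2: pose=(-1,-3,E); sL=18/17, sR=10/9; mL=166/153, mR=-9/17; mL+mR=5/9 → advance +1; mR−mL=-247/153 → turn -1·90°
n=3: pose=(0,-3,S); sL=9/10, sR=45/32; mL=369/320, mR=-9/20; mL+mR=45/64 → advance +1; mR−mL=-513/320 → turn -1·90°
n=4: pose=(0,-4,W); sL=18/13, sR=18/13; mL=18/13, mR=-9/13; mL+mR=9/13 → advance +1; mR−mL=-27/13 → turn -1·90°
n=5: pose=(-1,-4,N); sL=9/5, sR=45/41; mL=297/205, mR=-9/10; mL+mR=45/82 → advance +1; mR−mL=-963/410 → turn -1·90°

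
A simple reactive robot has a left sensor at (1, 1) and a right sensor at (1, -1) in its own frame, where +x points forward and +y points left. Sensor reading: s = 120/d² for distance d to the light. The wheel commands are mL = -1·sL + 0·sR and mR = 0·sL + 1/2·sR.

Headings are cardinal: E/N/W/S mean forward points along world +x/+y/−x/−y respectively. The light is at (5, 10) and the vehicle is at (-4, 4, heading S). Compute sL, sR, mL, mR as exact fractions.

120/113 120/149 -120/113 60/149

left sensor world pos  = (-3, 3); dL² = 113
right sensor world pos = (-5, 3); dR² = 149
sL = 120/113 = 120/113
sR = 120/149 = 120/149
mL = -1·sL + 0·sR = -120/113
mR = 0·sL + 1/2·sR = 60/149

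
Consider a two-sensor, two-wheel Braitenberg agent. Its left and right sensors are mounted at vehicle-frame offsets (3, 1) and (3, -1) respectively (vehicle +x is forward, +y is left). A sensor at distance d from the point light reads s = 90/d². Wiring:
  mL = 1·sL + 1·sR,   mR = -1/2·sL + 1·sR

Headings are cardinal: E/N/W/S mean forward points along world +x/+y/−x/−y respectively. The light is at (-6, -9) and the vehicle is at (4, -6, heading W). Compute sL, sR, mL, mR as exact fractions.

left sensor world pos  = (1, -7); dL² = 53
right sensor world pos = (1, -5); dR² = 65
sL = 90/53 = 90/53
sR = 90/65 = 18/13
mL = 1·sL + 1·sR = 2124/689
mR = -1/2·sL + 1·sR = 369/689

90/53 18/13 2124/689 369/689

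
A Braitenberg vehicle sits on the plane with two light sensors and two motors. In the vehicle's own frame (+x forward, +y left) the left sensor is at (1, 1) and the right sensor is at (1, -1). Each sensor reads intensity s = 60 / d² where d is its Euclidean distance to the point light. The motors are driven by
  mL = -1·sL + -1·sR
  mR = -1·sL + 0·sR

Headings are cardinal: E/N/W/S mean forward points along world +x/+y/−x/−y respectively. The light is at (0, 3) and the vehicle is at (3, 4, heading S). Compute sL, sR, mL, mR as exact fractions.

15/4 15 -75/4 -15/4

left sensor world pos  = (4, 3); dL² = 16
right sensor world pos = (2, 3); dR² = 4
sL = 60/16 = 15/4
sR = 60/4 = 15
mL = -1·sL + -1·sR = -75/4
mR = -1·sL + 0·sR = -15/4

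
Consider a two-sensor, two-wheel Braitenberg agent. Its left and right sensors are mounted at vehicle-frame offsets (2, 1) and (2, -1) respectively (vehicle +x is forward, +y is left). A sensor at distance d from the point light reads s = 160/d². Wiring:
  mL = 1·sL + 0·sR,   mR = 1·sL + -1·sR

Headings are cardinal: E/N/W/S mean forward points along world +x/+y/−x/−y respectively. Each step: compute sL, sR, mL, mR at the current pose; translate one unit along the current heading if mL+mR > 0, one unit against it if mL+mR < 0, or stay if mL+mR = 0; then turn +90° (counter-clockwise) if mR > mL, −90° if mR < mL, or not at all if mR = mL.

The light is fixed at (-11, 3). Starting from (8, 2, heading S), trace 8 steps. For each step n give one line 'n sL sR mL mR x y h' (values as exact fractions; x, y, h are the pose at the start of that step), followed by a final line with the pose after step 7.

n=0: pose=(8,2,S); sL=160/409, sR=160/333; mL=160/409, mR=-12160/136197; mL+mR=41120/136197 → advance +1; mR−mL=-160/333 → turn -1·90°
n=1: pose=(8,1,W); sL=80/149, sR=16/29; mL=80/149, mR=-64/4321; mL+mR=2256/4321 → advance +1; mR−mL=-16/29 → turn -1·90°
n=2: pose=(7,1,N); sL=160/289, sR=160/361; mL=160/289, mR=11520/104329; mL+mR=69280/104329 → advance +1; mR−mL=-160/361 → turn -1·90°
n=3: pose=(7,2,E); sL=2/5, sR=40/101; mL=2/5, mR=2/505; mL+mR=204/505 → advance +1; mR−mL=-40/101 → turn -1·90°
n=4: pose=(8,2,S); sL=160/409, sR=160/333; mL=160/409, mR=-12160/136197; mL+mR=41120/136197 → advance +1; mR−mL=-160/333 → turn -1·90°
n=5: pose=(8,1,W); sL=80/149, sR=16/29; mL=80/149, mR=-64/4321; mL+mR=2256/4321 → advance +1; mR−mL=-16/29 → turn -1·90°
n=6: pose=(7,1,N); sL=160/289, sR=160/361; mL=160/289, mR=11520/104329; mL+mR=69280/104329 → advance +1; mR−mL=-160/361 → turn -1·90°
n=7: pose=(7,2,E); sL=2/5, sR=40/101; mL=2/5, mR=2/505; mL+mR=204/505 → advance +1; mR−mL=-40/101 → turn -1·90°

0 160/409 160/333 160/409 -12160/136197 8 2 S
1 80/149 16/29 80/149 -64/4321 8 1 W
2 160/289 160/361 160/289 11520/104329 7 1 N
3 2/5 40/101 2/5 2/505 7 2 E
4 160/409 160/333 160/409 -12160/136197 8 2 S
5 80/149 16/29 80/149 -64/4321 8 1 W
6 160/289 160/361 160/289 11520/104329 7 1 N
7 2/5 40/101 2/5 2/505 7 2 E
final 8 2 S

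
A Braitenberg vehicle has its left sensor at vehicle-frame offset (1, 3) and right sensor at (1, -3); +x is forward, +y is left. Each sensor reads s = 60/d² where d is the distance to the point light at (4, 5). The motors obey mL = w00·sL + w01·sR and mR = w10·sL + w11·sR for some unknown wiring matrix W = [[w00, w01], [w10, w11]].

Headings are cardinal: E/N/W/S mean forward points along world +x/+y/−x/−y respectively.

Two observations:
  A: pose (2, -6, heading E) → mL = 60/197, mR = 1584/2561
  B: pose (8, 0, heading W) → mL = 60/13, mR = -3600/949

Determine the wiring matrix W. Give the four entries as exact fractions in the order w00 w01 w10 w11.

0 1 1 -1

obs A: pose=(2,-6,E) → sL=12/13, sR=60/197, mL=60/197, mR=1584/2561
obs B: pose=(8,0,W) → sL=60/73, sR=60/13, mL=60/13, mR=-3600/949
sensor matrix S = [[12/13, 60/197], [60/73, 60/13]]; det S = 9745920/2430389
solve [mL_A; mL_B] = S·[w00; w01] and [mR_A; mR_B] = S·[w10; w11]:
  w00 = 0, w01 = 1, w10 = 1, w11 = -1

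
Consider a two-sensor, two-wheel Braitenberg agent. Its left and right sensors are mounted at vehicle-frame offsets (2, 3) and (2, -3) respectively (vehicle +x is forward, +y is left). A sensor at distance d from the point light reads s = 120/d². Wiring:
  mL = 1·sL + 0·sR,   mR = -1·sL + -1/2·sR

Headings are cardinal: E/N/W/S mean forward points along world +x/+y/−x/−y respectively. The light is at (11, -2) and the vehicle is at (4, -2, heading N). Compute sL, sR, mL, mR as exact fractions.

15/13 6 15/13 -54/13

left sensor world pos  = (1, 0); dL² = 104
right sensor world pos = (7, 0); dR² = 20
sL = 120/104 = 15/13
sR = 120/20 = 6
mL = 1·sL + 0·sR = 15/13
mR = -1·sL + -1/2·sR = -54/13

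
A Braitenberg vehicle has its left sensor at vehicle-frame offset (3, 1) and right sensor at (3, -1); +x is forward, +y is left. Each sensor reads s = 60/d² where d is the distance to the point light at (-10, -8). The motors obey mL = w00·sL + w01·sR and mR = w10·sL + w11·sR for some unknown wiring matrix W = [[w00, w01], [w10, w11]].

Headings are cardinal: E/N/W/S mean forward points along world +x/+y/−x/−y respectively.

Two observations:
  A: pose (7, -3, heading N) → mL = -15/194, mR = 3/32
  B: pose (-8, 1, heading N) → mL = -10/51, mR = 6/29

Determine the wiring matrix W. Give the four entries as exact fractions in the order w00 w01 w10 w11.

obs A: pose=(7,-3,N) → sL=3/16, sR=15/97, mL=-15/194, mR=3/32
obs B: pose=(-8,1,N) → sL=12/29, sR=20/51, mL=-10/51, mR=6/29
sensor matrix S = [[3/16, 15/97], [12/29, 20/51]]; det S = 1825/191284
solve [mL_A; mL_B] = S·[w00; w01] and [mR_A; mR_B] = S·[w10; w11]:
  w00 = 0, w01 = -1/2, w10 = 1/2, w11 = 0

0 -1/2 1/2 0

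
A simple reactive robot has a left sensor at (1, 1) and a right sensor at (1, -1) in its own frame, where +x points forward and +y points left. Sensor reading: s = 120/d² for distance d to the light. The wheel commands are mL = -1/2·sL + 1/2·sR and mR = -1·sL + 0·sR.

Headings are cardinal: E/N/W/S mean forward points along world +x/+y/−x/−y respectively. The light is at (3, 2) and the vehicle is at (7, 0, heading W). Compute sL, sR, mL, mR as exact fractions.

left sensor world pos  = (6, -1); dL² = 18
right sensor world pos = (6, 1); dR² = 10
sL = 120/18 = 20/3
sR = 120/10 = 12
mL = -1/2·sL + 1/2·sR = 8/3
mR = -1·sL + 0·sR = -20/3

20/3 12 8/3 -20/3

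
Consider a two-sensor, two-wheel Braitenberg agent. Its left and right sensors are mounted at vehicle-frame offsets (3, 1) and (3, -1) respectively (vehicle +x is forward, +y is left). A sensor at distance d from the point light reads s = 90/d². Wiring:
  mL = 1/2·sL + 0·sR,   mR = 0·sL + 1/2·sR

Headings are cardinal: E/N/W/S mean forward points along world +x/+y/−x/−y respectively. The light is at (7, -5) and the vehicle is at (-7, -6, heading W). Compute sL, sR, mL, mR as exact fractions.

90/293 90/289 45/293 45/289

left sensor world pos  = (-10, -7); dL² = 293
right sensor world pos = (-10, -5); dR² = 289
sL = 90/293 = 90/293
sR = 90/289 = 90/289
mL = 1/2·sL + 0·sR = 45/293
mR = 0·sL + 1/2·sR = 45/289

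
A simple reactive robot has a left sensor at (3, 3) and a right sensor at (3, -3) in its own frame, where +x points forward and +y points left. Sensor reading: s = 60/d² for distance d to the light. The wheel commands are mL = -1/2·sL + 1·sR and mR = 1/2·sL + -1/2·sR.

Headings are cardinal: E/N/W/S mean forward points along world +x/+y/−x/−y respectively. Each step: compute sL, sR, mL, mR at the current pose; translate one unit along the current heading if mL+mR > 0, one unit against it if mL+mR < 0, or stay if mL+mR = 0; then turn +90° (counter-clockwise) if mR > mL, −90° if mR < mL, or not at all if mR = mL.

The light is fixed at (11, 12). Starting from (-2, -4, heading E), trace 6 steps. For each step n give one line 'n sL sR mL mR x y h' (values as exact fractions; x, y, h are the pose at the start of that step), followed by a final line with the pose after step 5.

n=0: pose=(-2,-4,E); sL=60/269, sR=60/461; mL=2310/124009, mR=5760/124009; mL+mR=30/461 → advance +1; mR−mL=3450/124009 → turn +1·90°
n=1: pose=(-1,-4,N); sL=30/197, sR=6/25; mL=807/4925, mR=-216/4925; mL+mR=3/25 → advance +1; mR−mL=-1023/4925 → turn -1·90°
n=2: pose=(-1,-3,E); sL=4/15, sR=4/27; mL=2/135, mR=8/135; mL+mR=2/27 → advance +1; mR−mL=2/45 → turn +1·90°
n=3: pose=(0,-3,N); sL=3/17, sR=15/52; mL=177/884, mR=-99/1768; mL+mR=15/104 → advance +1; mR−mL=-453/1768 → turn -1·90°
n=4: pose=(0,-2,E); sL=12/37, sR=60/353; mL=102/13061, mR=1008/13061; mL+mR=30/353 → advance +1; mR−mL=906/13061 → turn +1·90°
n=5: pose=(1,-2,N); sL=6/29, sR=6/17; mL=123/493, mR=-36/493; mL+mR=3/17 → advance +1; mR−mL=-159/493 → turn -1·90°

0 60/269 60/461 2310/124009 5760/124009 -2 -4 E
1 30/197 6/25 807/4925 -216/4925 -1 -4 N
2 4/15 4/27 2/135 8/135 -1 -3 E
3 3/17 15/52 177/884 -99/1768 0 -3 N
4 12/37 60/353 102/13061 1008/13061 0 -2 E
5 6/29 6/17 123/493 -36/493 1 -2 N
final 1 -1 E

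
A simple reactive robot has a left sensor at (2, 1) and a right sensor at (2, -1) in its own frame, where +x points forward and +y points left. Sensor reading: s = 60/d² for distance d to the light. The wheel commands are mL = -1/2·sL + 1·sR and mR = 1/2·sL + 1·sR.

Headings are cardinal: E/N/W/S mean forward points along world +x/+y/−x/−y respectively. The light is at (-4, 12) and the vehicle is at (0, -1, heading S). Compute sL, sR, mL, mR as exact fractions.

6/25 10/39 133/975 367/975

left sensor world pos  = (1, -3); dL² = 250
right sensor world pos = (-1, -3); dR² = 234
sL = 60/250 = 6/25
sR = 60/234 = 10/39
mL = -1/2·sL + 1·sR = 133/975
mR = 1/2·sL + 1·sR = 367/975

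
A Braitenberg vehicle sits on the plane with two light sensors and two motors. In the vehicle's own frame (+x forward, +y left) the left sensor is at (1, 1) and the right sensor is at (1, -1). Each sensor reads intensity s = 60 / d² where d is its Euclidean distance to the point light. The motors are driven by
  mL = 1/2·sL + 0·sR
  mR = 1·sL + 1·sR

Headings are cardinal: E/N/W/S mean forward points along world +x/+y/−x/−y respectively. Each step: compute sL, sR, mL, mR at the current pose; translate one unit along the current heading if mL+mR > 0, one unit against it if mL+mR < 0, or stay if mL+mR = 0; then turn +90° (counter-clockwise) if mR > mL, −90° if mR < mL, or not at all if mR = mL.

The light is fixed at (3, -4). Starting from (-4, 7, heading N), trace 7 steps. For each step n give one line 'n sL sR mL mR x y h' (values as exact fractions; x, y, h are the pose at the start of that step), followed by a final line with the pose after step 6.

0 15/52 1/3 15/104 97/156 -4 7 N
1 12/37 60/233 6/37 5016/8621 -4 8 W
2 6/17 30/101 3/17 1116/1717 -5 8 S
3 60/193 60/149 30/193 20520/28757 -5 7 E
4 15/52 1/3 15/104 97/156 -4 7 N
5 12/37 60/233 6/37 5016/8621 -4 8 W
6 6/17 30/101 3/17 1116/1717 -5 8 S
final -5 7 E

n=0: pose=(-4,7,N); sL=15/52, sR=1/3; mL=15/104, mR=97/156; mL+mR=239/312 → advance +1; mR−mL=149/312 → turn +1·90°
n=1: pose=(-4,8,W); sL=12/37, sR=60/233; mL=6/37, mR=5016/8621; mL+mR=6414/8621 → advance +1; mR−mL=3618/8621 → turn +1·90°
n=2: pose=(-5,8,S); sL=6/17, sR=30/101; mL=3/17, mR=1116/1717; mL+mR=1419/1717 → advance +1; mR−mL=813/1717 → turn +1·90°
n=3: pose=(-5,7,E); sL=60/193, sR=60/149; mL=30/193, mR=20520/28757; mL+mR=24990/28757 → advance +1; mR−mL=16050/28757 → turn +1·90°
n=4: pose=(-4,7,N); sL=15/52, sR=1/3; mL=15/104, mR=97/156; mL+mR=239/312 → advance +1; mR−mL=149/312 → turn +1·90°
n=5: pose=(-4,8,W); sL=12/37, sR=60/233; mL=6/37, mR=5016/8621; mL+mR=6414/8621 → advance +1; mR−mL=3618/8621 → turn +1·90°
n=6: pose=(-5,8,S); sL=6/17, sR=30/101; mL=3/17, mR=1116/1717; mL+mR=1419/1717 → advance +1; mR−mL=813/1717 → turn +1·90°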